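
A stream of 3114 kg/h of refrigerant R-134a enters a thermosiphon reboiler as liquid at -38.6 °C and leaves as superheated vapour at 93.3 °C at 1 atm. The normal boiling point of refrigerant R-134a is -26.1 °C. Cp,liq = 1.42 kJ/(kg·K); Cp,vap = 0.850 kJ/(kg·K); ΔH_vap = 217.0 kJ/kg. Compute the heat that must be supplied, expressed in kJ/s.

Q = 291 kJ/s

liquid -38.6→-26.1 °C: 17.75 kJ/kg
vaporisation at -26.1 °C: 217 kJ/kg
vapour -26.1→93.3 °C: 101.49 kJ/kg
Δh = 17.75 + 217 + 101.49 = 336.24 kJ/kg
Q = ṁ·Δh = 3114 kg/h × 336.24 kJ/kg = 1.0471e+06 kJ/h
|Q| = 290.85 kW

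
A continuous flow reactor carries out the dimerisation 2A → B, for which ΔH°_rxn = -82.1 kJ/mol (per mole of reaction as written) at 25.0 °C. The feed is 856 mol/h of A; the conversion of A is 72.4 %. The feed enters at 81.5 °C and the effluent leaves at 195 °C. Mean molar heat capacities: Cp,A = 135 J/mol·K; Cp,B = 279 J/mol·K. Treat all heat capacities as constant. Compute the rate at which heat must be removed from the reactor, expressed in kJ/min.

Q_out = 198 kJ/min

Extent of reaction ξ = 0.724 × 856 / 2 = 309.87 mol/h
Reaction term: ξ·ΔH°_rxn = 309.87 × -82.1 = -25440 kJ/h
Sensible, feed 81.5→25 °C: -6529.1 kJ/h
Outlet flows (mol/h): A 236.26, B 309.87
Sensible, products 25→195 °C: 20119 kJ/h
Q = ΔH = -11850 kJ/h = -3.2918 kW
Heat removed = 197.51 kJ/min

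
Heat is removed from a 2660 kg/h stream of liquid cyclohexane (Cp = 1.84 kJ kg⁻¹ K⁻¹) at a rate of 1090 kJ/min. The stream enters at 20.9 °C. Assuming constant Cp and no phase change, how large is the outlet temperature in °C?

Q = 1090 kJ/min = 65400 kJ/h
ΔT = Q/(ṁ·Cp) = 65400/(2660×1.84) = 13.362 K
T_out = 20.9 − 13.362 = 7.5378 °C

T_out = 7.54 °C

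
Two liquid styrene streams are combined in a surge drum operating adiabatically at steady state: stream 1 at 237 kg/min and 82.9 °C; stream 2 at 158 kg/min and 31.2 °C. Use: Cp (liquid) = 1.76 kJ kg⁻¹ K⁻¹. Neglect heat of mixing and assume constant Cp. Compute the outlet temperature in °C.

T_out = 62.2 °C

No heat crosses the boundary, so H_out = H_in.
Σ ṁᵢCp,ᵢTᵢ = 237×1.76×82.9 + 158×1.76×31.2 = 43255
Σ ṁᵢCp,ᵢ = 237×1.76 + 158×1.76 = 695.2
T_out = 43255 / 695.2 = 62.22 °C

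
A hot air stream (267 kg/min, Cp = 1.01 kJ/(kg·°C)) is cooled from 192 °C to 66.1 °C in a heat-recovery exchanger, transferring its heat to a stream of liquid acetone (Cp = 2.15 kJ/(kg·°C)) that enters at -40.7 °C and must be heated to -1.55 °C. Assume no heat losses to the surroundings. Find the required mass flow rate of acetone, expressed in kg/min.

ṁ_c = 403 kg/min

Heat released by hot stream: Q = 267 × 1.01 × (192 − 66.1) = 33951 kJ/min
Energy balance on cold side (adiabatic exchanger): Q = ṁ_c·Cp_c·(T_c,out − T_c,in)
ṁ_c = 33951 / [2.15 × (-1.55 − -40.7)] = 403.36 kg/min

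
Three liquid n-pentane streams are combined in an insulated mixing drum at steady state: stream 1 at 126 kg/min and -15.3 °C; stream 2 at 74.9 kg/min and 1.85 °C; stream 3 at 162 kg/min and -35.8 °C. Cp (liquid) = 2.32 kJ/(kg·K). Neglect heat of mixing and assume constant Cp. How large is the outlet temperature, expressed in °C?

T_out = -20.9 °C

No heat crosses the boundary, so H_out = H_in.
T_out = Σ ṁᵢCp,ᵢTᵢ / Σ ṁᵢCp,ᵢ
      = -17606 / 841.93 = -20.912 °C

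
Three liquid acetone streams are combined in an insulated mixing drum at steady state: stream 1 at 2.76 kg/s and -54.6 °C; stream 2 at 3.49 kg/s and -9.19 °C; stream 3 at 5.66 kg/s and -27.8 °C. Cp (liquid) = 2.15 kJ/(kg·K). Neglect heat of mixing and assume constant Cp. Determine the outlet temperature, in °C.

T_out = -28.6 °C

Energy balance with Q = 0: Σ ṁᵢCp,ᵢ(T_out − Tᵢ) = 0
T_out = Σ ṁᵢCp,ᵢTᵢ / Σ ṁᵢCp,ᵢ
      = -731.25 / 25.607 = -28.557 °C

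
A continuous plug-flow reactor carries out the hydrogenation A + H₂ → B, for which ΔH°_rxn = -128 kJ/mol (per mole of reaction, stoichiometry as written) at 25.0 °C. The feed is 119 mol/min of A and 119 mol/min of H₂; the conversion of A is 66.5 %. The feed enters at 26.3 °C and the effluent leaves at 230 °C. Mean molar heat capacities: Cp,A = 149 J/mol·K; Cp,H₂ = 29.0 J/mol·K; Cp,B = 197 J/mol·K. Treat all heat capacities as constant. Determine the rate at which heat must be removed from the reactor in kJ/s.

Q_out = 91.8 kJ/s

Extent of reaction ξ = 0.665 × 119 = 79.135 mol/min
Reaction term: ξ·ΔH°_rxn = 79.135 × -128 = -10129 kJ/min
Sensible, feed 26.3→25 °C: -27.537 kJ/min
Outlet flows (mol/min): A 39.865, H₂ 39.865, B 79.135
Sensible, products 25→230 °C: 4650.5 kJ/min
Q = ΔH = -5506.3 kJ/min = -91.771 kW
Heat removed = 91.771 kJ/s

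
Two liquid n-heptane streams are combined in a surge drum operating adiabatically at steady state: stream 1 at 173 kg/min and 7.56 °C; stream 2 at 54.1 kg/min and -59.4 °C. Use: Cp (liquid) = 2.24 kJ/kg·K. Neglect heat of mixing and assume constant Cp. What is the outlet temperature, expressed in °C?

T_out = -8.39 °C

Energy balance with Q = 0: Σ ṁᵢCp,ᵢ(T_out − Tᵢ) = 0
Σ ṁᵢCp,ᵢTᵢ = 173×2.24×7.56 + 54.1×2.24×-59.4 = -4268.7
Σ ṁᵢCp,ᵢ = 173×2.24 + 54.1×2.24 = 508.7
T_out = -4268.7 / 508.7 = -8.3913 °C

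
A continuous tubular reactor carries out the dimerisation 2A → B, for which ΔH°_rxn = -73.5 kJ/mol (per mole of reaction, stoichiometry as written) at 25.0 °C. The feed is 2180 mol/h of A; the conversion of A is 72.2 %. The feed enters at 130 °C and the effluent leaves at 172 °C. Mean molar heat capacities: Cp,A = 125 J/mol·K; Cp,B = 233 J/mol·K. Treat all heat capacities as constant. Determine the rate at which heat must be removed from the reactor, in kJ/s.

Extent of reaction ξ = 0.722 × 2180 / 2 = 786.98 mol/h
Reaction term: ξ·ΔH°_rxn = 786.98 × -73.5 = -57843 kJ/h
Sensible, feed 130→25 °C: -28612 kJ/h
Outlet flows (mol/h): A 606.04, B 786.98
Sensible, products 25→172 °C: 38091 kJ/h
Q = ΔH = -48365 kJ/h = -13.435 kW
Heat removed = 13.435 kJ/s

Q_out = 13.4 kJ/s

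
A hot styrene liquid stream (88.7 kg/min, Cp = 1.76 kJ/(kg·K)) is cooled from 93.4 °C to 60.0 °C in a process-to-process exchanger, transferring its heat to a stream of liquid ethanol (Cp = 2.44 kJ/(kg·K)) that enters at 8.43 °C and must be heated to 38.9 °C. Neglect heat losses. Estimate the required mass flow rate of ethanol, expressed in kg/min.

ṁ_c = 70.1 kg/min

Heat released by hot stream: Q = 88.7 × 1.76 × (93.4 − 60.0) = 5214.1 kJ/min
Energy balance on cold side (adiabatic exchanger): Q = ṁ_c·Cp_c·(T_c,out − T_c,in)
ṁ_c = 5214.1 / [2.44 × (38.9 − 8.43)] = 70.133 kg/min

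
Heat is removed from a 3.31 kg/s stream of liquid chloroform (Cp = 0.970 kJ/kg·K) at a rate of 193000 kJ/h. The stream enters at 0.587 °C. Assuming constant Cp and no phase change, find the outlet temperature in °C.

Q = 193000 kJ/h = 53.611 kJ/s
ΔT = Q/(ṁ·Cp) = 53.611/(3.31×0.970) = 16.698 K
T_out = 0.587 − 16.698 = -16.111 °C

T_out = -16.1 °C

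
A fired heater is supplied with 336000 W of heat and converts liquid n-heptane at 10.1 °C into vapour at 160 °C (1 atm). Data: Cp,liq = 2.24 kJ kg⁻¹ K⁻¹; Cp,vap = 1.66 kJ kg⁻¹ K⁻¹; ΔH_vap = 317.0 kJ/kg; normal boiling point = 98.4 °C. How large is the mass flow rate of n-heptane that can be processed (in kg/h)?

ṁ = 1960 kg/h

Δh = 2.24×(98.4−10.1) + 317.0 + 1.66×(160−98.4) = 617.05 kJ/kg
Q = 336000 W = 336 kJ/s = 1.2096e+06 kJ/h
ṁ = Q/Δh = 1.2096e+06 / 617.05 = 1960.3 kg/h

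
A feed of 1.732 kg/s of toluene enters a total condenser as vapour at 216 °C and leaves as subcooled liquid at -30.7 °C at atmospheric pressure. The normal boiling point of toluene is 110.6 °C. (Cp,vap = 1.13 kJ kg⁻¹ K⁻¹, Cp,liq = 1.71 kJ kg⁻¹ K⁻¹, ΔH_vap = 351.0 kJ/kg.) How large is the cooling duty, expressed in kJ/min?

vapour 216→110.6 °C: -119.1 kJ/kg
condensation at 110.6 °C: -351 kJ/kg
liquid 110.6→-30.7 °C: -241.62 kJ/kg
Δh = -119.1 + -351 + -241.62 = -711.72 kJ/kg
Q = ṁ·Δh = 1.732 kg/s × -711.72 kJ/kg = -1232.7 kJ/s
|Q| = 1232.7 kW = 73962 kJ/min

Q_c = 74000 kJ/min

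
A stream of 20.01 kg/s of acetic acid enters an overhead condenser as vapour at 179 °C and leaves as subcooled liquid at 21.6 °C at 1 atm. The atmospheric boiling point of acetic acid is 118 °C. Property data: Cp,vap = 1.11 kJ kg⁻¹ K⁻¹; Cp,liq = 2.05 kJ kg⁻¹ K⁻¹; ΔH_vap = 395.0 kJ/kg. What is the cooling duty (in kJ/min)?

Q_c = 793000 kJ/min

vapour 179→118 °C: -67.71 kJ/kg
condensation at 118 °C: -395 kJ/kg
liquid 118→21.6 °C: -197.62 kJ/kg
Δh = -67.71 + -395 + -197.62 = -660.33 kJ/kg
Q = ṁ·Δh = 20.01 kg/s × -660.33 kJ/kg = -13213 kJ/s
|Q| = 13213 kW = 792790 kJ/min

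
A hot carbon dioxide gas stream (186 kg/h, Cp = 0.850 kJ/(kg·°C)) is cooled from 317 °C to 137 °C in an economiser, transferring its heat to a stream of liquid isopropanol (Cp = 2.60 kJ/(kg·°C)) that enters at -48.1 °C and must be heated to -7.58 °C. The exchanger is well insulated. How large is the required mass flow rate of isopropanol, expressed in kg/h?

ṁ_c = 270 kg/h

Heat released by hot stream: Q = 186 × 0.850 × (317 − 137) = 28458 kJ/h
Energy balance on cold side (adiabatic exchanger): Q = ṁ_c·Cp_c·(T_c,out − T_c,in)
ṁ_c = 28458 / [2.60 × (-7.58 − -48.1)] = 270.12 kg/h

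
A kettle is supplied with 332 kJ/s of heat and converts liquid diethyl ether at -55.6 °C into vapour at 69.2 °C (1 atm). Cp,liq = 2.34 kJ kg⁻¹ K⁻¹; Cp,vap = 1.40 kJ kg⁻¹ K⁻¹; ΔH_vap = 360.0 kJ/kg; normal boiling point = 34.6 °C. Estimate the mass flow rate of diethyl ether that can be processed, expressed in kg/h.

ṁ = 1930 kg/h

Δh = 2.34×(34.6−-55.6) + 360.0 + 1.40×(69.2−34.6) = 619.51 kJ/kg
Q = 332 kJ/s = 332 kJ/s = 1.1952e+06 kJ/h
ṁ = Q/Δh = 1.1952e+06 / 619.51 = 1929.3 kg/h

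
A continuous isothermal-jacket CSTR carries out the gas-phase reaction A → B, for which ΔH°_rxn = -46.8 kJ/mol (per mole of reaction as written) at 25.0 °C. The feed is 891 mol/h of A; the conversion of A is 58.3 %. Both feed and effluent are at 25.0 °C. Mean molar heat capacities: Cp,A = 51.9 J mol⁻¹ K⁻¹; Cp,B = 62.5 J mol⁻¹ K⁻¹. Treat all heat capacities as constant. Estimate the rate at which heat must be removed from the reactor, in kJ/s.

Q_out = 6.75 kJ/s

Extent of reaction ξ = 0.583 × 891 = 519.45 mol/h
Reaction term: ξ·ΔH°_rxn = 519.45 × -46.8 = -24310 kJ/h
Q = ΔH = -24310 kJ/h = -6.7529 kW
Heat removed = 6.7529 kJ/s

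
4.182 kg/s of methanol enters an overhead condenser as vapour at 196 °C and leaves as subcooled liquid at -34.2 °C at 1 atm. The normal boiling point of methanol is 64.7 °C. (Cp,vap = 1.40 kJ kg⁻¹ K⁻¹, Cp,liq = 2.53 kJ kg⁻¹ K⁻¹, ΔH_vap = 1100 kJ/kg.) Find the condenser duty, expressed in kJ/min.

Q_c = 385000 kJ/min

vapour 196→64.7 °C: -183.82 kJ/kg
condensation at 64.7 °C: -1100 kJ/kg
liquid 64.7→-34.2 °C: -250.22 kJ/kg
Δh = -183.82 + -1100 + -250.22 = -1534 kJ/kg
Q = ṁ·Δh = 4.182 kg/s × -1534 kJ/kg = -6415.3 kJ/s
|Q| = 6415.3 kW = 384920 kJ/min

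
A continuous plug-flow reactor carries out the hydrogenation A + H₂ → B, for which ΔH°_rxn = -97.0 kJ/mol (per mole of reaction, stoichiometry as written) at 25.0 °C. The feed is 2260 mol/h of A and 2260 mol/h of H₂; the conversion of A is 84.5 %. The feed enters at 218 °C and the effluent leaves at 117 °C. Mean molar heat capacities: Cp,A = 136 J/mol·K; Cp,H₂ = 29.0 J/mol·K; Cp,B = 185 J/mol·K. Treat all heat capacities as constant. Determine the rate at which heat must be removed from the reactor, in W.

Q_out = 60900 W

Extent of reaction ξ = 0.845 × 2260 = 1909.7 mol/h
Reaction term: ξ·ΔH°_rxn = 1909.7 × -97.0 = -185240 kJ/h
Sensible, feed 218→25 °C: -71970 kJ/h
Outlet flows (mol/h): A 350.3, H₂ 350.3, B 1909.7
Sensible, products 25→117 °C: 37821 kJ/h
Q = ΔH = -219390 kJ/h = -60.942 kW
Heat removed = 60942 W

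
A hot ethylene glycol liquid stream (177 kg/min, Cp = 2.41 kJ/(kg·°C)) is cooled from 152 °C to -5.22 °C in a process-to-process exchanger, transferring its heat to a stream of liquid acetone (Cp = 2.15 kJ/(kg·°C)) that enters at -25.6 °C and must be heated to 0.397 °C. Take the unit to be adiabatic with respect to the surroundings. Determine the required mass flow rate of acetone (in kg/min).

ṁ_c = 1200 kg/min

Heat released by hot stream: Q = 177 × 2.41 × (152 − -5.22) = 67065 kJ/min
Energy balance on cold side (adiabatic exchanger): Q = ṁ_c·Cp_c·(T_c,out − T_c,in)
ṁ_c = 67065 / [2.15 × (0.397 − -25.6)] = 1199.9 kg/min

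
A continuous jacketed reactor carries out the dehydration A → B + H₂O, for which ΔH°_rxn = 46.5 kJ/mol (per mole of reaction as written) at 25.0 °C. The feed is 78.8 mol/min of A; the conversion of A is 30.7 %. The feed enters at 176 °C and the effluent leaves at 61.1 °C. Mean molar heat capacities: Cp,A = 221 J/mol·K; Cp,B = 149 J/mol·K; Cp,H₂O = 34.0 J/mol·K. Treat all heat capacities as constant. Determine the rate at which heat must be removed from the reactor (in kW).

Q_out = 15.2 kW

Extent of reaction ξ = 0.307 × 78.8 = 24.192 mol/min
Reaction term: ξ·ΔH°_rxn = 24.192 × 46.5 = 1124.9 kJ/min
Sensible, feed 176→25 °C: -2629.6 kJ/min
Outlet flows (mol/min): A 54.608, B 24.192, H₂O 24.192
Sensible, products 25→61.1 °C: 595.49 kJ/min
Q = ΔH = -909.24 kJ/min = -15.154 kW
Heat removed = 15.154 kW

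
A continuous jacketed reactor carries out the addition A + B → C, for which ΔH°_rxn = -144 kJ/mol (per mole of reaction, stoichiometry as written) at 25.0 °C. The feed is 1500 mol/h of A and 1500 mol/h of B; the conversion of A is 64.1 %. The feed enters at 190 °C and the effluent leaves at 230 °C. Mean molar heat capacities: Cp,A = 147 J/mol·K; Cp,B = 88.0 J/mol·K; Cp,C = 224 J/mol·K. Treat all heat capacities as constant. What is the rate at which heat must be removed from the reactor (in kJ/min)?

Extent of reaction ξ = 0.641 × 1500 = 961.5 mol/h
Reaction term: ξ·ΔH°_rxn = 961.5 × -144 = -138460 kJ/h
Sensible, feed 190→25 °C: -58162 kJ/h
Outlet flows (mol/h): A 538.5, B 538.5, C 961.5
Sensible, products 25→230 °C: 70094 kJ/h
Q = ΔH = -126520 kJ/h = -35.146 kW
Heat removed = 2108.7 kJ/min

Q_out = 2110 kJ/min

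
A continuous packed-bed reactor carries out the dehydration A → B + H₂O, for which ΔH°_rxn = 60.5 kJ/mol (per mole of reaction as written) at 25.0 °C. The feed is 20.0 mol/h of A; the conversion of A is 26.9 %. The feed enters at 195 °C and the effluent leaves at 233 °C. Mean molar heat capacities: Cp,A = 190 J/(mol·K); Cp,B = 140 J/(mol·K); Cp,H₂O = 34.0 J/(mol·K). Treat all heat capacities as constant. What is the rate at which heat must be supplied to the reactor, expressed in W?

Extent of reaction ξ = 0.269 × 20.0 = 5.38 mol/h
Reaction term: ξ·ΔH°_rxn = 5.38 × 60.5 = 325.49 kJ/h
Sensible, feed 195→25 °C: -646 kJ/h
Outlet flows (mol/h): A 14.62, B 5.38, H₂O 5.38
Sensible, products 25→233 °C: 772.5 kJ/h
Q = ΔH = 451.99 kJ/h = 0.12555 kW
Heat supplied = 125.55 W

Q_in = 126 W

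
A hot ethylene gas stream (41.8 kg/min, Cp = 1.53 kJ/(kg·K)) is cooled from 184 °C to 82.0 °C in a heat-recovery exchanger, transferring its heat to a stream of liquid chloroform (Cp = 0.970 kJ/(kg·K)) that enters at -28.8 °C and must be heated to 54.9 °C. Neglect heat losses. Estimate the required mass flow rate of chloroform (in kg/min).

Heat released by hot stream: Q = 41.8 × 1.53 × (184 − 82.0) = 6523.3 kJ/min
Energy balance on cold side (adiabatic exchanger): Q = ṁ_c·Cp_c·(T_c,out − T_c,in)
ṁ_c = 6523.3 / [0.970 × (54.9 − -28.8)] = 80.347 kg/min

ṁ_c = 80.3 kg/min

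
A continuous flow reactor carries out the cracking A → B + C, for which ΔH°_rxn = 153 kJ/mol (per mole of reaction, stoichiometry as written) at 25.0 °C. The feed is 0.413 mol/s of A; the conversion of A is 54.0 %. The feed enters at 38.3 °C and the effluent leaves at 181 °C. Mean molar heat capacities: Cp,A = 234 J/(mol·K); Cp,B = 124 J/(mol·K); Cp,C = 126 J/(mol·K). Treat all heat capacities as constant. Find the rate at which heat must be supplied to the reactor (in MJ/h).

Q_in = 174 MJ/h

Extent of reaction ξ = 0.540 × 0.413 = 0.22302 mol/s
Reaction term: ξ·ΔH°_rxn = 0.22302 × 153 = 34.122 kJ/s
Sensible, feed 38.3→25 °C: -1.2853 kJ/s
Outlet flows (mol/s): A 0.18998, B 0.22302, C 0.22302
Sensible, products 25→181 °C: 15.633 kJ/s
Q = ΔH = 48.47 kJ/s = 48.47 kW
Heat supplied = 174.49 MJ/h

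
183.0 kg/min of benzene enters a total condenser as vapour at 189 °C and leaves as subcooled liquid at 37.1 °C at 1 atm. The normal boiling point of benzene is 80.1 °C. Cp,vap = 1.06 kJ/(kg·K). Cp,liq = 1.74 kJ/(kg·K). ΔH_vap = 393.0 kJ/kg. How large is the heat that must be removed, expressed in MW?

Q_c = 1.78 MW

vapour 189→80.1 °C: -115.43 kJ/kg
condensation at 80.1 °C: -393 kJ/kg
liquid 80.1→37.1 °C: -74.82 kJ/kg
Δh = -115.43 + -393 + -74.82 = -583.25 kJ/kg
Q = ṁ·Δh = 183.0 kg/min × -583.25 kJ/kg = -106740 kJ/min
|Q| = 1778.9 kW = 1.7789 MW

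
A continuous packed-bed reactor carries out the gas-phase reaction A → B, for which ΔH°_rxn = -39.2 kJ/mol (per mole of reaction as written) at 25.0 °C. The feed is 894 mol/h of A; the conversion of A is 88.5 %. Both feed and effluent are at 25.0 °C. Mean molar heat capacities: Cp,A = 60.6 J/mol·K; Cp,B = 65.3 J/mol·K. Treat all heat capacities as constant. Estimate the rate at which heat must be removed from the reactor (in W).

Q_out = 8620 W

Extent of reaction ξ = 0.885 × 894 = 791.19 mol/h
Reaction term: ξ·ΔH°_rxn = 791.19 × -39.2 = -31015 kJ/h
Q = ΔH = -31015 kJ/h = -8.6152 kW
Heat removed = 8615.2 W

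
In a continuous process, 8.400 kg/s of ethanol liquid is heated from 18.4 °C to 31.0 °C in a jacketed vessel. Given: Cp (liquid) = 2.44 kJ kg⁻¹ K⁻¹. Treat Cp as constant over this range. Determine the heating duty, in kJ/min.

Q = ṁ·Cp·ΔT = 8.400 × 2.44 × (31.0 − 18.4) = 258.25 kJ/s
Heating duty = 15495 kJ/min

Q = 15500 kJ/min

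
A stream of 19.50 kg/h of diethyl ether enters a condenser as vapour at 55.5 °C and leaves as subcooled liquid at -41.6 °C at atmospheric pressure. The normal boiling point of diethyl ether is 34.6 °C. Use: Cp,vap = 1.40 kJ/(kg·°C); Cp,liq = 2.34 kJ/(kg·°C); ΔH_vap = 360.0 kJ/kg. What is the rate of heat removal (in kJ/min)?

Q_c = 184 kJ/min

vapour 55.5→34.6 °C: -29.26 kJ/kg
condensation at 34.6 °C: -360 kJ/kg
liquid 34.6→-41.6 °C: -178.31 kJ/kg
Δh = -29.26 + -360 + -178.31 = -567.57 kJ/kg
Q = ṁ·Δh = 19.50 kg/h × -567.57 kJ/kg = -11068 kJ/h
|Q| = 3.0743 kW = 184.46 kJ/min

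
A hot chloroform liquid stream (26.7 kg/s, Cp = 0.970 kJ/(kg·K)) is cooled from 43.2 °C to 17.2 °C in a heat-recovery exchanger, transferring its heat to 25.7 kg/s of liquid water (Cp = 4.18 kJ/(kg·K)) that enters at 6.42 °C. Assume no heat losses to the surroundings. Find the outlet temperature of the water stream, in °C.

Heat released by hot stream: Q = 26.7 × 0.970 × (43.2 − 17.2) = 673.37 kJ/s
Energy balance on cold side (adiabatic exchanger): Q = ṁ_c·Cp_c·(T_c,out − T_c,in)
T_c,out = 6.42 + 673.37/(25.7 × 4.18) = 12.688 °C

T_c,out = 12.7 °C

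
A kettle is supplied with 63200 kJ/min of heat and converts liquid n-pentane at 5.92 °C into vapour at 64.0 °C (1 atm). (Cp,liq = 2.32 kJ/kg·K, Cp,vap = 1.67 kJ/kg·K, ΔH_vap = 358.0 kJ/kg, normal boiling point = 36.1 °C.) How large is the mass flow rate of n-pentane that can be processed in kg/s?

ṁ = 2.22 kg/s

Δh = 2.32×(36.1−5.92) + 358.0 + 1.67×(64.0−36.1) = 474.61 kJ/kg
Q = 63200 kJ/min = 1053.3 kJ/s = 1053.3 kJ/s
ṁ = Q/Δh = 1053.3 / 474.61 = 2.2194 kg/s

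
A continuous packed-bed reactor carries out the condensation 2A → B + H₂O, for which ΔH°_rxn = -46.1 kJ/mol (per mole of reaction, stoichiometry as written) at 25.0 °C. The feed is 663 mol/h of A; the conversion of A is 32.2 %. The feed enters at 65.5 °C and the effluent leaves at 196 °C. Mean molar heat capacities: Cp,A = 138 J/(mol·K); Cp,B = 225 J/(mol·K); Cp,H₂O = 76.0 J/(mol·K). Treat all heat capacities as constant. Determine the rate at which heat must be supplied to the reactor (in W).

Q_in = 2080 W

Extent of reaction ξ = 0.322 × 663 / 2 = 106.74 mol/h
Reaction term: ξ·ΔH°_rxn = 106.74 × -46.1 = -4920.9 kJ/h
Sensible, feed 65.5→25 °C: -3705.5 kJ/h
Outlet flows (mol/h): A 449.51, B 106.74, H₂O 106.74
Sensible, products 25→196 °C: 16102 kJ/h
Q = ΔH = 7475.4 kJ/h = 2.0765 kW
Heat supplied = 2076.5 W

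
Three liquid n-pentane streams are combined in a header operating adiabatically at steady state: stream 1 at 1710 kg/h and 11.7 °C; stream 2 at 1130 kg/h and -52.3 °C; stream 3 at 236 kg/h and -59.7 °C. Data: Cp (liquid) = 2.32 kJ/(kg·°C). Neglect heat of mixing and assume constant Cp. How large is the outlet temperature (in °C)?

T_out = -17.3 °C

Energy balance with Q = 0: Σ ṁᵢCp,ᵢ(T_out − Tᵢ) = 0
T_out = Σ ṁᵢCp,ᵢTᵢ / Σ ṁᵢCp,ᵢ
      = -123380 / 7136.3 = -17.289 °C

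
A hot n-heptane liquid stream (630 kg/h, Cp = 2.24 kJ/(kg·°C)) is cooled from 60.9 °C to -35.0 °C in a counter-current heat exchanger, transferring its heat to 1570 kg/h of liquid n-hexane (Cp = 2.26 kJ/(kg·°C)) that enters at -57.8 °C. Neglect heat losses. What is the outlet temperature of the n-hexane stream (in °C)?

T_c,out = -19.7 °C

Heat released by hot stream: Q = 630 × 2.24 × (60.9 − -35.0) = 135330 kJ/h
Energy balance on cold side (adiabatic exchanger): Q = ṁ_c·Cp_c·(T_c,out − T_c,in)
T_c,out = -57.8 + 135330/(1570 × 2.26) = -19.658 °C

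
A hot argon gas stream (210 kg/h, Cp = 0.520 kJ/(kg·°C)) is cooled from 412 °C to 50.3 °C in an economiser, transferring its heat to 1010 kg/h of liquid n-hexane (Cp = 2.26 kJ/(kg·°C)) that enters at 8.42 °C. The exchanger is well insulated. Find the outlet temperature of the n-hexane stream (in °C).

T_c,out = 25.7 °C

Heat released by hot stream: Q = 210 × 0.520 × (412 − 50.3) = 39498 kJ/h
Energy balance on cold side (adiabatic exchanger): Q = ṁ_c·Cp_c·(T_c,out − T_c,in)
T_c,out = 8.42 + 39498/(1010 × 2.26) = 25.724 °C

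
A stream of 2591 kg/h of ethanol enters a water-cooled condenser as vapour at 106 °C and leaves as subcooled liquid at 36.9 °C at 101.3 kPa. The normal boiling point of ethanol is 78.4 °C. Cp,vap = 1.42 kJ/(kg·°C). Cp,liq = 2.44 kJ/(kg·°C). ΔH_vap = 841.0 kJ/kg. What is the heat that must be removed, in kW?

Q_c = 706 kW

vapour 106→78.4 °C: -39.192 kJ/kg
condensation at 78.4 °C: -841 kJ/kg
liquid 78.4→36.9 °C: -101.26 kJ/kg
Δh = -39.192 + -841 + -101.26 = -981.45 kJ/kg
Q = ṁ·Δh = 2591 kg/h × -981.45 kJ/kg = -2.5429e+06 kJ/h
|Q| = 706.37 kW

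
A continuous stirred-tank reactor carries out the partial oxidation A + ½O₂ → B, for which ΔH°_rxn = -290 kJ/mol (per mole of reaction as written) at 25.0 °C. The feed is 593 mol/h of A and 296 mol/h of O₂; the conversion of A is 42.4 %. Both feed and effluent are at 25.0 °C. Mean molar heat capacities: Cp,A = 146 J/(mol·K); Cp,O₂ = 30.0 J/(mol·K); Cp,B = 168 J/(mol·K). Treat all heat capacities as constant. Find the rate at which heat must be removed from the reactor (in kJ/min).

Extent of reaction ξ = 0.424 × 593 = 251.43 mol/h
Reaction term: ξ·ΔH°_rxn = 251.43 × -290 = -72915 kJ/h
Q = ΔH = -72915 kJ/h = -20.254 kW
Heat removed = 1215.3 kJ/min

Q_out = 1220 kJ/min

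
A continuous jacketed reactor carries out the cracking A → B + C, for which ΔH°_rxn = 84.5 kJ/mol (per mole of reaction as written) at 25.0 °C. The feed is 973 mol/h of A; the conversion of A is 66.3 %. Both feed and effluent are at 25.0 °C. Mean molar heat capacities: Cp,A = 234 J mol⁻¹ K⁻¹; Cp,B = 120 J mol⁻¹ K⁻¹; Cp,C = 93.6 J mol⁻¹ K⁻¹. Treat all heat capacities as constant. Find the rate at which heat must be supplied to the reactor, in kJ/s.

Q_in = 15.1 kJ/s

Extent of reaction ξ = 0.663 × 973 = 645.1 mol/h
Reaction term: ξ·ΔH°_rxn = 645.1 × 84.5 = 54511 kJ/h
Q = ΔH = 54511 kJ/h = 15.142 kW
Heat supplied = 15.142 kJ/s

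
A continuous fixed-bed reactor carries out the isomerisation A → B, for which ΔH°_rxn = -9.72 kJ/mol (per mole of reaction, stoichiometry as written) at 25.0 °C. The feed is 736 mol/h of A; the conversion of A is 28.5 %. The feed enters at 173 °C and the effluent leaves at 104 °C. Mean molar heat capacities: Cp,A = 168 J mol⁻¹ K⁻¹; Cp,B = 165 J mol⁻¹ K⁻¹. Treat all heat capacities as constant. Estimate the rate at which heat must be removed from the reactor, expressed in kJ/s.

Extent of reaction ξ = 0.285 × 736 = 209.76 mol/h
Reaction term: ξ·ΔH°_rxn = 209.76 × -9.72 = -2038.9 kJ/h
Sensible, feed 173→25 °C: -18300 kJ/h
Outlet flows (mol/h): A 526.24, B 209.76
Sensible, products 25→104 °C: 9718.5 kJ/h
Q = ΔH = -10620 kJ/h = -2.9501 kW
Heat removed = 2.9501 kJ/s

Q_out = 2.95 kJ/s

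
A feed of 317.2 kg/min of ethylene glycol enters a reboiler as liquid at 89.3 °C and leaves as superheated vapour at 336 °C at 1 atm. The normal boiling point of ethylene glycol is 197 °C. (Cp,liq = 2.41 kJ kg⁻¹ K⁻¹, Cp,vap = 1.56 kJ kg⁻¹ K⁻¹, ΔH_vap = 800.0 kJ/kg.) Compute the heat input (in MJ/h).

Q = 24300 MJ/h

liquid 89.3→197 °C: 259.56 kJ/kg
vaporisation at 197 °C: 800 kJ/kg
vapour 197→336 °C: 216.84 kJ/kg
Δh = 259.56 + 800 + 216.84 = 1276.4 kJ/kg
Q = ṁ·Δh = 317.2 kg/min × 1276.4 kJ/kg = 404870 kJ/min
|Q| = 6747.9 kW = 24292 MJ/h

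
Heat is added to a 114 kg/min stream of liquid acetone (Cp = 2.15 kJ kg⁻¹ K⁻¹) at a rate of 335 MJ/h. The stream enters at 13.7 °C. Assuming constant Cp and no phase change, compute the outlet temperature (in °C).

Q = 335 MJ/h = 5583.3 kJ/min
ΔT = Q/(ṁ·Cp) = 5583.3/(114×2.15) = 22.78 K
T_out = 13.7 + 22.78 = 36.48 °C

T_out = 36.5 °C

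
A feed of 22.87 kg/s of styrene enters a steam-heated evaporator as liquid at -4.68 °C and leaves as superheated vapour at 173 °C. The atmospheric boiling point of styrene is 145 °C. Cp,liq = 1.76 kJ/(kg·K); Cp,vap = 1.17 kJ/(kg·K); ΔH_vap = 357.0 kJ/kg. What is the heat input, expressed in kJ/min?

liquid -4.68→145 °C: 263.44 kJ/kg
vaporisation at 145 °C: 357 kJ/kg
vapour 145→173 °C: 32.76 kJ/kg
Δh = 263.44 + 357 + 32.76 = 653.2 kJ/kg
Q = ṁ·Δh = 22.87 kg/s × 653.2 kJ/kg = 14939 kJ/s
|Q| = 14939 kW = 896320 kJ/min

Q = 896000 kJ/min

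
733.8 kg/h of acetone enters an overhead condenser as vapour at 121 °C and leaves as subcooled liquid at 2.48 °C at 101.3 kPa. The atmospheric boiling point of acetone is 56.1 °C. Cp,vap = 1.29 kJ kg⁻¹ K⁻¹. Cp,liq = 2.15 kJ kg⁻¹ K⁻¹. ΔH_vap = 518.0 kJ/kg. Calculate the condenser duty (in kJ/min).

vapour 121→56.1 °C: -83.721 kJ/kg
condensation at 56.1 °C: -518 kJ/kg
liquid 56.1→2.48 °C: -115.28 kJ/kg
Δh = -83.721 + -518 + -115.28 = -717 kJ/kg
Q = ṁ·Δh = 733.8 kg/h × -717 kJ/kg = -526140 kJ/h
|Q| = 146.15 kW = 8769 kJ/min

Q_c = 8770 kJ/min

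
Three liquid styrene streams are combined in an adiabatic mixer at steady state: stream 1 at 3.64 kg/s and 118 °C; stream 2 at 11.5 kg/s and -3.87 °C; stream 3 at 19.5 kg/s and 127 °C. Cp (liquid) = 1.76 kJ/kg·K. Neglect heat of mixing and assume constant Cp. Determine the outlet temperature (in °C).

No heat crosses the boundary, so H_out = H_in.
T_out = Σ ṁᵢCp,ᵢTᵢ / Σ ṁᵢCp,ᵢ
      = 5036.3 / 60.966 = 82.607 °C

T_out = 82.6 °C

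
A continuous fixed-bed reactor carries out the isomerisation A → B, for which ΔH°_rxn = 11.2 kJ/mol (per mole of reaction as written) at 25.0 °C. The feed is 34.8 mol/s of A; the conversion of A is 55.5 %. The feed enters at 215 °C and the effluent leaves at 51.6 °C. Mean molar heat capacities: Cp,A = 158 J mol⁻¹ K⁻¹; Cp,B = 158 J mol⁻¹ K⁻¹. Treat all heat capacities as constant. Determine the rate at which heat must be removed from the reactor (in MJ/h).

Q_out = 2460 MJ/h

Extent of reaction ξ = 0.555 × 34.8 = 19.314 mol/s
Reaction term: ξ·ΔH°_rxn = 19.314 × 11.2 = 216.32 kJ/s
Sensible, feed 215→25 °C: -1044.7 kJ/s
Outlet flows (mol/s): A 15.486, B 19.314
Sensible, products 25→51.6 °C: 146.26 kJ/s
Q = ΔH = -682.12 kJ/s = -682.12 kW
Heat removed = 2455.6 MJ/h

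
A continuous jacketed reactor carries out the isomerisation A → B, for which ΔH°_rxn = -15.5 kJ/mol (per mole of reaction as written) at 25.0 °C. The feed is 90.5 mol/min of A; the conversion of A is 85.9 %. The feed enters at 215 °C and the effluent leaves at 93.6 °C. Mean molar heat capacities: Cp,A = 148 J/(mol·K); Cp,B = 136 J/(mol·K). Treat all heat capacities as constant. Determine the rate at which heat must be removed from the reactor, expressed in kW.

Extent of reaction ξ = 0.859 × 90.5 = 77.739 mol/min
Reaction term: ξ·ΔH°_rxn = 77.739 × -15.5 = -1205 kJ/min
Sensible, feed 215→25 °C: -2544.9 kJ/min
Outlet flows (mol/min): A 12.761, B 77.739
Sensible, products 25→93.6 °C: 854.83 kJ/min
Q = ΔH = -2895 kJ/min = -48.25 kW
Heat removed = 48.25 kW

Q_out = 48.2 kW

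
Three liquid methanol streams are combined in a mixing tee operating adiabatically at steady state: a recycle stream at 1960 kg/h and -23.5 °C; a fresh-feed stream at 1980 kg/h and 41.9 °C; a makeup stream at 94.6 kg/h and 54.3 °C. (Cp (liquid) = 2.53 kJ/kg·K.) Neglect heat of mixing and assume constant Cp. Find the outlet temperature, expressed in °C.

Energy balance with Q = 0: Σ ṁᵢCp,ᵢ(T_out − Tᵢ) = 0
T_out = Σ ṁᵢCp,ᵢTᵢ / Σ ṁᵢCp,ᵢ
      = 106360 / 10208 = 10.42 °C

T_out = 10.4 °C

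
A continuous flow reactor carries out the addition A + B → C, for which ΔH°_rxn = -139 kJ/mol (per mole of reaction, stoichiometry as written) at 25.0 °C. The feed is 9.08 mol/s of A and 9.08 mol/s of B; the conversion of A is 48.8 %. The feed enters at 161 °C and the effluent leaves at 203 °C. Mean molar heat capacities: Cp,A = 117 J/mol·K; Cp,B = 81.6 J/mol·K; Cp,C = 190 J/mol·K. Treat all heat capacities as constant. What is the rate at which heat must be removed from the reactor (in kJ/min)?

Extent of reaction ξ = 0.488 × 9.08 = 4.431 mol/s
Reaction term: ξ·ΔH°_rxn = 4.431 × -139 = -615.91 kJ/s
Sensible, feed 161→25 °C: -245.25 kJ/s
Outlet flows (mol/s): A 4.649, B 4.649, C 4.431
Sensible, products 25→203 °C: 314.2 kJ/s
Q = ΔH = -546.96 kJ/s = -546.96 kW
Heat removed = 32818 kJ/min

Q_out = 32800 kJ/min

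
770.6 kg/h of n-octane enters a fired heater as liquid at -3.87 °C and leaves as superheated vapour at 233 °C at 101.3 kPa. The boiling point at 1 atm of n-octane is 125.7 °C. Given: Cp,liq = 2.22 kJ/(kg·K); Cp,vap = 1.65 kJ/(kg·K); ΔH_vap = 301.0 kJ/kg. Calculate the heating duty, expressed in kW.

liquid -3.87→125.7 °C: 287.65 kJ/kg
vaporisation at 125.7 °C: 301 kJ/kg
vapour 125.7→233 °C: 177.04 kJ/kg
Δh = 287.65 + 301 + 177.04 = 765.69 kJ/kg
Q = ṁ·Δh = 770.6 kg/h × 765.69 kJ/kg = 590040 kJ/h
|Q| = 163.9 kW

Q = 164 kW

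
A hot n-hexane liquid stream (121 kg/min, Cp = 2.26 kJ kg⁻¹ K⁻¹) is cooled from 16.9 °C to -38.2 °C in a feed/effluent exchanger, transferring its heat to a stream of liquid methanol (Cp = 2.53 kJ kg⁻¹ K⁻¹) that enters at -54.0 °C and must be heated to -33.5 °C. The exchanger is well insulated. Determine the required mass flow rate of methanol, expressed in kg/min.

Heat released by hot stream: Q = 121 × 2.26 × (16.9 − -38.2) = 15068 kJ/min
Energy balance on cold side (adiabatic exchanger): Q = ṁ_c·Cp_c·(T_c,out − T_c,in)
ṁ_c = 15068 / [2.53 × (-33.5 − -54.0)] = 290.52 kg/min

ṁ_c = 291 kg/min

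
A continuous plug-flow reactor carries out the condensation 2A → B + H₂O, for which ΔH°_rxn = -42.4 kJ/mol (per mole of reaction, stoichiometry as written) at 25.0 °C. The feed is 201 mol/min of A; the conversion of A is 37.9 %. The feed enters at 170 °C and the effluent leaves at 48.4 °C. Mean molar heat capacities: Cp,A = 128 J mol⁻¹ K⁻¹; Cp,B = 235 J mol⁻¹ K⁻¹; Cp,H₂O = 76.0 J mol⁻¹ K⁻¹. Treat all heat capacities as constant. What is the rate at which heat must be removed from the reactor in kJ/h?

Extent of reaction ξ = 0.379 × 201 / 2 = 38.09 mol/min
Reaction term: ξ·ΔH°_rxn = 38.09 × -42.4 = -1615 kJ/min
Sensible, feed 170→25 °C: -3730.6 kJ/min
Outlet flows (mol/min): A 124.82, B 38.09, H₂O 38.09
Sensible, products 25→48.4 °C: 651.06 kJ/min
Q = ΔH = -4694.5 kJ/min = -78.242 kW
Heat removed = 281670 kJ/h

Q_out = 282000 kJ/h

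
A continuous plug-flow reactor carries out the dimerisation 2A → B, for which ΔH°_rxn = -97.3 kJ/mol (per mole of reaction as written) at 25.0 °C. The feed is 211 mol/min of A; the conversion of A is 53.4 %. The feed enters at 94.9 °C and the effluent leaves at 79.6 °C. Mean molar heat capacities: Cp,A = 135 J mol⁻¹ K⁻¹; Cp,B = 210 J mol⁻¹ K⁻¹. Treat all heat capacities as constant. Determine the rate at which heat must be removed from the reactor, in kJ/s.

Q_out = 102 kJ/s

Extent of reaction ξ = 0.534 × 211 / 2 = 56.337 mol/min
Reaction term: ξ·ΔH°_rxn = 56.337 × -97.3 = -5481.6 kJ/min
Sensible, feed 94.9→25 °C: -1991.1 kJ/min
Outlet flows (mol/min): A 98.326, B 56.337
Sensible, products 25→79.6 °C: 1370.7 kJ/min
Q = ΔH = -6102 kJ/min = -101.7 kW
Heat removed = 101.7 kJ/s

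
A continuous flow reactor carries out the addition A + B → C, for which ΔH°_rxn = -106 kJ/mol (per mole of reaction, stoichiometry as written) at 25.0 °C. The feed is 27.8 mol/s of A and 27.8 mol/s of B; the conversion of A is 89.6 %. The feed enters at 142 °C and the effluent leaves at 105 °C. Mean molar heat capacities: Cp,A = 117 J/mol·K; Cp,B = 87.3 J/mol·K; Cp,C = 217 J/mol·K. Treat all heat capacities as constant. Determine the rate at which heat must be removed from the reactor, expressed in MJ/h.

Q_out = 10200 MJ/h

Extent of reaction ξ = 0.896 × 27.8 = 24.909 mol/s
Reaction term: ξ·ΔH°_rxn = 24.909 × -106 = -2640.3 kJ/s
Sensible, feed 142→25 °C: -664.51 kJ/s
Outlet flows (mol/s): A 2.8912, B 2.8912, C 24.909
Sensible, products 25→105 °C: 479.67 kJ/s
Q = ΔH = -2825.2 kJ/s = -2825.2 kW
Heat removed = 10171 MJ/h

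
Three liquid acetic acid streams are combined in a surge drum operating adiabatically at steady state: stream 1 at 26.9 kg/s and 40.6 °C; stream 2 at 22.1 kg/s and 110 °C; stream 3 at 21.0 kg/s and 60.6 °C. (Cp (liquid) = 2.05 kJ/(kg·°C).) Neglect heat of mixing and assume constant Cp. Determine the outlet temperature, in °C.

Energy balance with Q = 0: Σ ṁᵢCp,ᵢ(T_out − Tᵢ) = 0
T_out = Σ ṁᵢCp,ᵢTᵢ / Σ ṁᵢCp,ᵢ
      = 9831.3 / 143.5 = 68.511 °C

T_out = 68.5 °C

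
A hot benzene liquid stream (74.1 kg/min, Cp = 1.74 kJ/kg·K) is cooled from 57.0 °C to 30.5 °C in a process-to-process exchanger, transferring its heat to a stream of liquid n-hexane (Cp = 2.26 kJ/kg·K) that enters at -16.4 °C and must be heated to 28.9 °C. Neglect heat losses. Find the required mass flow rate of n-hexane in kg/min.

ṁ_c = 33.4 kg/min

Heat released by hot stream: Q = 74.1 × 1.74 × (57.0 − 30.5) = 3416.8 kJ/min
Energy balance on cold side (adiabatic exchanger): Q = ṁ_c·Cp_c·(T_c,out − T_c,in)
ṁ_c = 3416.8 / [2.26 × (28.9 − -16.4)] = 33.374 kg/min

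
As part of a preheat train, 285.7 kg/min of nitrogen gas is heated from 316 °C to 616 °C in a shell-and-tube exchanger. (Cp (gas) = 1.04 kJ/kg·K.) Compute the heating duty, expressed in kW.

Q = ṁ·Cp·ΔT = 285.7 × 1.04 × (616 − 316) = 89138 kJ/min
Converting: 89138 / 60 s = 1485.6 kW

Q = 1490 kW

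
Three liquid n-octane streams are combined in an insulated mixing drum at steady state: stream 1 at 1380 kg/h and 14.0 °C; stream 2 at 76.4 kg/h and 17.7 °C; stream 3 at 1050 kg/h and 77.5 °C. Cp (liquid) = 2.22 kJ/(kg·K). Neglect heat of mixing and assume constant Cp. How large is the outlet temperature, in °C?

T_out = 40.7 °C

Energy balance with Q = 0: Σ ṁᵢCp,ᵢ(T_out − Tᵢ) = 0
Σ ṁᵢCp,ᵢTᵢ = 1380×2.22×14.0 + 76.4×2.22×17.7 + 1050×2.22×77.5 = 226540
Σ ṁᵢCp,ᵢ = 1380×2.22 + 76.4×2.22 + 1050×2.22 = 5564.2
T_out = 226540 / 5564.2 = 40.715 °C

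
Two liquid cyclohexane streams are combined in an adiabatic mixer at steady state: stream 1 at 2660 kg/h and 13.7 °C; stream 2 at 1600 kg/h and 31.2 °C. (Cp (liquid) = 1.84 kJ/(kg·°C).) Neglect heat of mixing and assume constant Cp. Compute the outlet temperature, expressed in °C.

No heat crosses the boundary, so H_out = H_in.
Σ ṁᵢCp,ᵢTᵢ = 2660×1.84×13.7 + 1600×1.84×31.2 = 158910
Σ ṁᵢCp,ᵢ = 2660×1.84 + 1600×1.84 = 7838.4
T_out = 158910 / 7838.4 = 20.273 °C

T_out = 20.3 °C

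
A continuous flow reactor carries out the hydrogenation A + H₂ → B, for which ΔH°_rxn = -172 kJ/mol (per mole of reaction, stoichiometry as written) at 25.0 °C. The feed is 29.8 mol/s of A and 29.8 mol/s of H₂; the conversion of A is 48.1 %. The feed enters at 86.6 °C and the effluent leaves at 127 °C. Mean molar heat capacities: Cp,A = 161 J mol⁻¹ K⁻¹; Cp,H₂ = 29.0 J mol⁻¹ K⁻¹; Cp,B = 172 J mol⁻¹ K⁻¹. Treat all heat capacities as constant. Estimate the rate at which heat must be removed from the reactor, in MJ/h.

Extent of reaction ξ = 0.481 × 29.8 = 14.334 mol/s
Reaction term: ξ·ΔH°_rxn = 14.334 × -172 = -2465.4 kJ/s
Sensible, feed 86.6→25 °C: -348.78 kJ/s
Outlet flows (mol/s): A 15.466, H₂ 15.466, B 14.334
Sensible, products 25→127 °C: 551.21 kJ/s
Q = ΔH = -2263 kJ/s = -2263 kW
Heat removed = 8146.7 MJ/h

Q_out = 8150 MJ/h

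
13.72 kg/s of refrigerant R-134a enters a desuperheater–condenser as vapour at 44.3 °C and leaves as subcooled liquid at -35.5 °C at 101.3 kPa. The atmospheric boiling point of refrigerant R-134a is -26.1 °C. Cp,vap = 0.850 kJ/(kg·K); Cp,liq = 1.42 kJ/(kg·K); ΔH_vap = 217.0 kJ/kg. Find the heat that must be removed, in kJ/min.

vapour 44.3→-26.1 °C: -59.84 kJ/kg
condensation at -26.1 °C: -217 kJ/kg
liquid -26.1→-35.5 °C: -13.348 kJ/kg
Δh = -59.84 + -217 + -13.348 = -290.19 kJ/kg
Q = ṁ·Δh = 13.72 kg/s × -290.19 kJ/kg = -3981.4 kJ/s
|Q| = 3981.4 kW = 238880 kJ/min

Q_c = 239000 kJ/min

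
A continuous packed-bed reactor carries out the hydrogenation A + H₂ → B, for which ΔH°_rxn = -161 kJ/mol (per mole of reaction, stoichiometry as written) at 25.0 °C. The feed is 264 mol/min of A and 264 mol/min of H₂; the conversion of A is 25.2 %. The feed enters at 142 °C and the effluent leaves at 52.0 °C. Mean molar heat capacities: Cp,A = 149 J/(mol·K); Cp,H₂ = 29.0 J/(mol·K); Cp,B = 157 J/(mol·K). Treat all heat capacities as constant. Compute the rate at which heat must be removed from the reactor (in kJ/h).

Extent of reaction ξ = 0.252 × 264 = 66.528 mol/min
Reaction term: ξ·ΔH°_rxn = 66.528 × -161 = -10711 kJ/min
Sensible, feed 142→25 °C: -5498.1 kJ/min
Outlet flows (mol/min): A 197.47, H₂ 197.47, B 66.528
Sensible, products 25→52.0 °C: 1231.1 kJ/min
Q = ΔH = -14978 kJ/min = -249.63 kW
Heat removed = 898680 kJ/h

Q_out = 899000 kJ/h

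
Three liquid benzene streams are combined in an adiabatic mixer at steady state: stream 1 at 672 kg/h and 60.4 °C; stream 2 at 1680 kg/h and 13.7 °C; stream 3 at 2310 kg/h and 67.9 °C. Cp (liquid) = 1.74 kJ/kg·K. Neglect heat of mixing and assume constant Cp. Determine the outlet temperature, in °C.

No heat crosses the boundary, so H_out = H_in.
Σ ṁᵢCp,ᵢTᵢ = 672×1.74×60.4 + 1680×1.74×13.7 + 2310×1.74×67.9 = 383590
Σ ṁᵢCp,ᵢ = 672×1.74 + 1680×1.74 + 2310×1.74 = 8111.9
T_out = 383590 / 8111.9 = 47.287 °C

T_out = 47.3 °C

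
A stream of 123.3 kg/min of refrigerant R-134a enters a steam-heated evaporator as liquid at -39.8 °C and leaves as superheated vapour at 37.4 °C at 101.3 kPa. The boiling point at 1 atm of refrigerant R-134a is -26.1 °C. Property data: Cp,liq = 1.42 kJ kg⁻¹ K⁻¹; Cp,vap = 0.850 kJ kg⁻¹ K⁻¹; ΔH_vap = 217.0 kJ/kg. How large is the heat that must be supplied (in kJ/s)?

liquid -39.8→-26.1 °C: 19.454 kJ/kg
vaporisation at -26.1 °C: 217 kJ/kg
vapour -26.1→37.4 °C: 53.975 kJ/kg
Δh = 19.454 + 217 + 53.975 = 290.43 kJ/kg
Q = ṁ·Δh = 123.3 kg/min × 290.43 kJ/kg = 35810 kJ/min
|Q| = 596.83 kW

Q = 597 kJ/s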